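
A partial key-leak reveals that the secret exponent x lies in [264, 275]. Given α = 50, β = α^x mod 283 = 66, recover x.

Compute 50^264 mod 283 = 66, then multiply by 50 repeatedly:
  50^264=66
Found 66 at exponent 264.

264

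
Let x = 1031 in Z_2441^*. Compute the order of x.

The order of 1031 must divide p − 1 = 2440 = 2^3 · 5 · 61.
Divisors: 1, 2, 4, 5, 8, 10, 20, 40, 61, 122, 244, 305, 488, 610, 1220, 2440.
Check each in increasing order: 1031^1 ≡ 1031;  1031^2 ≡ 1126;  1031^4 ≡ 997;  1031^5 ≡ 246;  1031^8 ≡ 522;  1031^10 ≡ 1932;  1031^20 ≡ 335;  1031^40 ≡ 2380;  1031^61 ≡ 2227;  1031^122 ≡ 1858;  1031^244 ≡ 590;  1031^305 ≡ 672;  1031^488 ≡ 1478;  1031^610 ≡ 2440;  1031^1220 ≡ 1.
Smallest exponent giving 1 is 1220.

1220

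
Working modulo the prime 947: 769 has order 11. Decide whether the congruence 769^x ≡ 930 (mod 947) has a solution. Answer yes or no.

yes

930 ∈ ⟨769⟩ iff 930^11 ≡ 1 (mod 947), since |⟨769⟩| = 11.
930^11 mod 947 = 1.
Since 1 = 1, 930 lies in the subgroup.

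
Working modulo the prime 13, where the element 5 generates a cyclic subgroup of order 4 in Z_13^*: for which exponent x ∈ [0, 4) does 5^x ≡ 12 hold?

2

Successive powers of 5 modulo 13:
  5^0=1  5^1=5  5^2=12
So 5^2 ≡ 12 (mod 13), giving x = 2.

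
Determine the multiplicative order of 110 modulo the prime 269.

The order of 110 must divide p − 1 = 268 = 2^2 · 67.
Divisors: 1, 2, 4, 67, 134, 268.
Check each in increasing order: 110^1 ≡ 110;  110^2 ≡ 264;  110^4 ≡ 25;  110^67 ≡ 82;  110^134 ≡ 268;  110^268 ≡ 1.
Smallest exponent giving 1 is 268.

268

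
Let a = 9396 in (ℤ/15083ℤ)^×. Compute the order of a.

15082

The order of 9396 must divide p − 1 = 15082 = 2 · 7541.
Divisors: 1, 2, 7541, 15082.
Check each in increasing order: 9396^1 ≡ 9396;  9396^2 ≡ 4017;  9396^7541 ≡ 15082;  9396^15082 ≡ 1.
Smallest exponent giving 1 is 15082.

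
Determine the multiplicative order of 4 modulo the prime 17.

4

The order of 4 must divide p − 1 = 16 = 2^4.
Divisors: 1, 2, 4, 8, 16.
Check each in increasing order: 4^1 ≡ 4;  4^2 ≡ 16;  4^4 ≡ 1.
Smallest exponent giving 1 is 4.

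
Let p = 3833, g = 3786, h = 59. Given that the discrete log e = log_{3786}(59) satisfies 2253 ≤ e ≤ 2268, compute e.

2268

Compute 3786^2253 mod 3833 = 2880, then multiply by 3786 repeatedly:
  3786^2253=2880  3786^2254=2628  3786^2255=2973  3786^2256=2090  3786^2257=1428
  3786^2258=1878  3786^2259=3726  3786^2260=1196  3786^2261=1283  3786^2262=1027
  3786^2263=1560  3786^2264=3340  3786^2265=173  3786^2266=3368  3786^2267=2690
  3786^2268=59
Found 59 at exponent 2268.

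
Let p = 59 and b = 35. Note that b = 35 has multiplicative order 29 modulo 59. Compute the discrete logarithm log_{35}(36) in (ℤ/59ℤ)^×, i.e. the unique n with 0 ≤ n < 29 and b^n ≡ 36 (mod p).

26

Successive powers of 35 modulo 59:
  35^0=1  35^1=35  35^2=45  35^3=41  35^4=19  35^5=16
  35^6=29  35^7=12  35^8=7  35^9=9  35^10=20  35^11=51
  35^12=15  35^13=53  35^14=26  35^15=25  35^16=49  35^17=4
  35^18=22  35^19=3  35^20=46  35^21=17  35^22=5  35^23=57
  35^24=48  35^25=28  35^26=36
So 35^26 ≡ 36 (mod 59), giving n = 26.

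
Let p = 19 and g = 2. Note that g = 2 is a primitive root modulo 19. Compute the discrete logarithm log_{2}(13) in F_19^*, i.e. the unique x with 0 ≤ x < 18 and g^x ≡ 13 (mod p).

5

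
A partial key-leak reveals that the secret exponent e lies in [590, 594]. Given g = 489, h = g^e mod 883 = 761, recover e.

593

Compute 489^590 mod 883 = 741, then multiply by 489 repeatedly:
  489^590=741  489^591=319  489^592=583  489^593=761
Found 761 at exponent 593.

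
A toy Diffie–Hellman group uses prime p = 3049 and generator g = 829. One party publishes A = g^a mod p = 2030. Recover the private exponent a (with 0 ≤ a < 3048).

Baby-step giant-step with m = ceil(sqrt(3048)) = 56.
Baby table (829^j mod 3049 for j=0..55):
  0:1  1:829  2:1216  3:1894  4:2940  5:1109  6:1612  7:886
  8:2734  9:1079  10:1134  11:994  12:796  13:1300  14:1403  15:1418
  16:1657  17:1603  18:2572  19:937  20:2327  21:2115  22:160  23:1533
  24:2473  25:1189  26:854  27:598  28:1804  29:1506  30:1433  31:1896
  32:1549  33:492  34:2351  35:668  36:1903  37:1254  38:2906  39:364
  40:2954  41:519  42:342  43:3010  44:1208  45:1360  46:2359  47:1202
  48:2484  49:1161  50:2034  51:89  52:605  53:1509  54:871  55:2495
Giant step factor: 829^(-56) ≡ 2204 (mod 3049).
Scan 2030·2204^i mod 3049 for i = 0, 1, …:
  i=0: 2030   i=1: 1237   i=2: 542   i=3: 2409
  i=4: 1127   i=5: 2022   i=6: 1899   i=7: 2168
  i=8: 489   i=9: 1459     …   i=24: 1906
  i=25: 2351
Match at i=25, j=34: a = 25·56 + 34 = 1434.

1434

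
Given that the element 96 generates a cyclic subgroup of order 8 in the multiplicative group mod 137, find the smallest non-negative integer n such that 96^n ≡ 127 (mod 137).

Successive powers of 96 modulo 137:
  96^0=1  96^1=96  96^2=37  96^3=127
So 96^3 ≡ 127 (mod 137), giving n = 3.

3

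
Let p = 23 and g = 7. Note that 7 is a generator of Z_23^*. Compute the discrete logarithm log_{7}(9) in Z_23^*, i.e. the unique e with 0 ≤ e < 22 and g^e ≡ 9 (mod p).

Successive powers of 7 modulo 23:
  7^0=1  7^1=7  7^2=3  7^3=21  7^4=9
So 7^4 ≡ 9 (mod 23), giving e = 4.

4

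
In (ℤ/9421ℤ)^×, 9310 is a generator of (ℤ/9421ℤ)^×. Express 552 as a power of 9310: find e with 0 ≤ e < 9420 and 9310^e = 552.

8846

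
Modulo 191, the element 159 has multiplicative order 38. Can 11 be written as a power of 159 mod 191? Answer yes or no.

yes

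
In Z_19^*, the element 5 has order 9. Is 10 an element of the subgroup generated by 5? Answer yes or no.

⟨5⟩ has order 9; its elements mod 19 are {1, 4, 5, 6, 7, 9, 11, 16, 17}.
10 is not in this set.

no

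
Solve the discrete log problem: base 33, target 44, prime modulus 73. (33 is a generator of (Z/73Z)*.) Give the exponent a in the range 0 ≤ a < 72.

59

Baby-step giant-step with m = ceil(sqrt(72)) = 9.
Baby table (33^j mod 73 for j=0..8):
  0:1  1:33  2:67  3:21  4:36  5:20  6:3  7:26
  8:55
Giant step factor: 33^(-9) ≡ 51 (mod 73).
Scan 44·51^i mod 73 for i = 0, 1, …:
  i=0: 44   i=1: 54   i=2: 53   i=3: 2
  i=4: 29   i=5: 19   i=6: 20
Match at i=6, j=5: a = 6·9 + 5 = 59.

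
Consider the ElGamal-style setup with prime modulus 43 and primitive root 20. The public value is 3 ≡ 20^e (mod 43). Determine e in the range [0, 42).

Baby-step giant-step with m = ceil(sqrt(42)) = 7.
Baby table (20^j mod 43 for j=0..6):
  0:1  1:20  2:13  3:2  4:40  5:26  6:4
Giant step factor: 20^(-7) ≡ 7 (mod 43).
Scan 3·7^i mod 43 for i = 0, 1, …:
  i=0: 3   i=1: 21   i=2: 18   i=3: 40
Match at i=3, j=4: e = 3·7 + 4 = 25.

25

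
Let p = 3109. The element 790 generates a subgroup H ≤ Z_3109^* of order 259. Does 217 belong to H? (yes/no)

yes

217 ∈ ⟨790⟩ iff 217^259 ≡ 1 (mod 3109), since |⟨790⟩| = 259.
217^259 mod 3109 = 1.
Since 1 = 1, 217 lies in the subgroup.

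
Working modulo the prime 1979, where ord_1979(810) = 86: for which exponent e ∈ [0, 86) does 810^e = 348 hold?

Baby-step giant-step with m = ceil(sqrt(86)) = 10.
Baby table (810^j mod 1979 for j=0..9):
  0:1  1:810  2:1051  3:340  4:319  5:1120  6:818  7:1594
  8:832  9:1060
Giant step factor: 810^(-10) ≡ 602 (mod 1979).
Scan 348·602^i mod 1979 for i = 0, 1, …:
  i=0: 348   i=1: 1701   i=2: 859   i=3: 599
  i=4: 420   i=5: 1507   i=6: 832
Match at i=6, j=8: e = 6·10 + 8 = 68.

68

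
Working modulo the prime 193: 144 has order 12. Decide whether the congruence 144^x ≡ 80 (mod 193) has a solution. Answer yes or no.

⟨144⟩ has order 12; its elements mod 193 are {1, 49, 63, 81, 84, 85, 108, 109, 112, 130, 144, 192}.
80 is not in this set.

no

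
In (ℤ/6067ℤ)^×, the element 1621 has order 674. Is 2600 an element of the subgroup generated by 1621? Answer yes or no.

no

2600 ∈ ⟨1621⟩ iff 2600^674 ≡ 1 (mod 6067), since |⟨1621⟩| = 674.
2600^674 mod 6067 = 4030.
Since 4030 ≠ 1, 2600 does not lie in the subgroup.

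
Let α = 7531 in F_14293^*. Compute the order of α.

The order of 7531 must divide p − 1 = 14292 = 2^2 · 3^2 · 397.
Divisors: 1, 2, 3, 4, 6, 9, 12, 18, 36, 397, 794, 1191, 1588, 2382, 3573, 4764, 7146, 14292.
Check each in increasing order: 7531^1 ≡ 7531;  7531^2 ≡ 1337;  7531^3 ≡ 6675;  7531^4 ≡ 944;  7531^6 ≡ 4344;  7531^9 ≡ 9996;  7531^12 ≡ 3576;  7531^18 ≡ 11946;  7531^36 ≡ 5604;  7531^397 ≡ 10939;  7531^794 ≡ 725;  7531^1191 ≡ 12453;  7531^1588 ≡ 11077;  7531^2382 ≡ 12452;  7531^3573 ≡ 14292;  7531^4764 ≡ 1840;  7531^7146 ≡ 1.
Smallest exponent giving 1 is 7146.

7146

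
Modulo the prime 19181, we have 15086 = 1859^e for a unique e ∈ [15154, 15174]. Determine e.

15165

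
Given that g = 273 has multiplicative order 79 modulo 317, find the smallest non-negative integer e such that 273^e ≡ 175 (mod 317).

28

Successive powers of 273 modulo 317:
  273^0=1  273^1=273  273^2=34  273^3=89  273^4=205  273^5=173
  273^6=313  273^7=176  273^8=181  273^9=278  273^10=131  273^11=259
  273^12=16  273^13=247  273^14=227  273^15=156  273^16=110  273^17=232
  273^18=253  273^19=280  273^20=43  273^21=10  273^22=194  273^23=23
  273^24=256  273^25=148  273^26=145  273^27=277  273^28=175
So 273^28 ≡ 175 (mod 317), giving e = 28.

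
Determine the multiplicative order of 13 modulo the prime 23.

11

The order of 13 must divide p − 1 = 22 = 2 · 11.
Divisors: 1, 2, 11, 22.
Check each in increasing order: 13^1 ≡ 13;  13^2 ≡ 8;  13^11 ≡ 1.
Smallest exponent giving 1 is 11.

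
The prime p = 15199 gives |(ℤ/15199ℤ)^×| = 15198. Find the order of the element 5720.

The order of 5720 must divide p − 1 = 15198 = 2 · 3 · 17 · 149.
Divisors: 1, 2, 3, 6, 17, 34, 51, 102, 149, 298, 447, 894, 2533, 5066, 7599, 15198.
Check each in increasing order: 5720^1 ≡ 5720;  5720^2 ≡ 10152;  5720^3 ≡ 9260;  5720^6 ≡ 10041;  5720^17 ≡ 2523;  5720^34 ≡ 12347;  5720^51 ≡ 8730;  5720^102 ≡ 5114;  5720^149 ≡ 9508;  5720^298 ≡ 13611;  5720^447 ≡ 9102;  5720^894 ≡ 11854;  5720^2533 ≡ 15198;  5720^5066 ≡ 1.
Smallest exponent giving 1 is 5066.

5066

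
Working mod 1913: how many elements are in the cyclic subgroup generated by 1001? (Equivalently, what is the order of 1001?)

956

The order of 1001 must divide p − 1 = 1912 = 2^3 · 239.
Divisors: 1, 2, 4, 8, 239, 478, 956, 1912.
Check each in increasing order: 1001^1 ≡ 1001;  1001^2 ≡ 1502;  1001^4 ≡ 577;  1001^8 ≡ 67;  1001^239 ≡ 1201;  1001^478 ≡ 1912;  1001^956 ≡ 1.
Smallest exponent giving 1 is 956.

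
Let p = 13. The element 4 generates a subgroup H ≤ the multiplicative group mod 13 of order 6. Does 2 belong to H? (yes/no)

no

⟨4⟩ has order 6; its elements mod 13 are {1, 3, 4, 9, 10, 12}.
2 is not in this set.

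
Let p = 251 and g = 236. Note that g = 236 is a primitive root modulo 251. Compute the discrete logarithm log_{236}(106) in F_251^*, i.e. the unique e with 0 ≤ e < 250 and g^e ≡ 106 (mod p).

28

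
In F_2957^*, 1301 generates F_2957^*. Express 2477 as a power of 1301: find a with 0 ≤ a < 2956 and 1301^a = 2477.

Baby-step giant-step with m = ceil(sqrt(2956)) = 55.
Baby table (1301^j mod 2957 for j=0..54):
  0:1  1:1301  2:1197  3:1915  4:1621  5:580  6:545  7:2322
  8:1825  9:2811  10:2259  11:2658  12:1325  13:2851  14:1073  15:269
  16:1043  17:2637  18:617  19:1370  20:2256  21:1712  22:691  23:63
  24:2124  25:1486  26:2365  27:1585  28:1056  29:1808  30:1393  31:2609
  32:2630  33:381  34:1862  35:679  36:2193  37:2545  38:2162  39:655
  40:539  41:430  42:557  43:192  44:1404  45:2135  46:1012  47:747
  48:1951  49:1145  50:2274  51:1474  52:1538  53:2006  54:1732
Giant step factor: 1301^(-55) ≡ 694 (mod 2957).
Scan 2477·694^i mod 2957 for i = 0, 1, …:
  i=0: 2477   i=1: 1021   i=2: 1851   i=3: 1256
  i=4: 2306   i=5: 627   i=6: 459   i=7: 2147
  i=8: 2647   i=9: 721     …   i=14: 2699
  i=15: 1325
Match at i=15, j=12: a = 15·55 + 12 = 837.

837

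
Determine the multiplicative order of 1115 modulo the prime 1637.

The order of 1115 must divide p − 1 = 1636 = 2^2 · 409.
Divisors: 1, 2, 4, 409, 818, 1636.
Check each in increasing order: 1115^1 ≡ 1115;  1115^2 ≡ 742;  1115^4 ≡ 532;  1115^409 ≡ 1321;  1115^818 ≡ 1636;  1115^1636 ≡ 1.
Smallest exponent giving 1 is 1636.

1636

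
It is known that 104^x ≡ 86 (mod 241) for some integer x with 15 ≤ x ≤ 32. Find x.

17

Compute 104^15 mod 241 = 130, then multiply by 104 repeatedly:
  104^15=130  104^16=24  104^17=86
Found 86 at exponent 17.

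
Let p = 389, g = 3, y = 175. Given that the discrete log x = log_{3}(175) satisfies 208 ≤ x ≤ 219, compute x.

Compute 3^208 mod 389 = 175, then multiply by 3 repeatedly:
  3^208=175
Found 175 at exponent 208.

208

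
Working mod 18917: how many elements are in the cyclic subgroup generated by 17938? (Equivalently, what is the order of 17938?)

The order of 17938 must divide p − 1 = 18916 = 2^2 · 4729.
Divisors: 1, 2, 4, 4729, 9458, 18916.
Check each in increasing order: 17938^1 ≡ 17938;  17938^2 ≡ 12591;  17938^4 ≡ 8821;  17938^4729 ≡ 17082;  17938^9458 ≡ 18916;  17938^18916 ≡ 1.
Smallest exponent giving 1 is 18916.

18916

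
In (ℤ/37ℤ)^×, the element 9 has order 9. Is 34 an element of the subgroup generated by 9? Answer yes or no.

yes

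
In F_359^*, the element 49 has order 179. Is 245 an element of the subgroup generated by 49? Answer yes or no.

245 ∈ ⟨49⟩ iff 245^179 ≡ 1 (mod 359), since |⟨49⟩| = 179.
245^179 mod 359 = 1.
Since 1 = 1, 245 lies in the subgroup.

yes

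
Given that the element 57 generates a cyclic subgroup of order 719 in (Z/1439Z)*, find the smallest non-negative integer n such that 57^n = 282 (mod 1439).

271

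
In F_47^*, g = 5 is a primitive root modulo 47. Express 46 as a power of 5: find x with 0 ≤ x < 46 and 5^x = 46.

23

Successive powers of 5 modulo 47:
  5^0=1  5^1=5  5^2=25  5^3=31  5^4=14  5^5=23
  5^6=21  5^7=11  5^8=8  5^9=40  5^10=12  5^11=13
  5^12=18  5^13=43  5^14=27  5^15=41  5^16=17  5^17=38
  5^18=2  5^19=10  5^20=3  5^21=15  5^22=28  5^23=46
So 5^23 ≡ 46 (mod 47), giving x = 23.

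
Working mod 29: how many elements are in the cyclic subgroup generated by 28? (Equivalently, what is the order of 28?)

2

The order of 28 must divide p − 1 = 28 = 2^2 · 7.
Divisors: 1, 2, 4, 7, 14, 28.
Check each in increasing order: 28^1 ≡ 28;  28^2 ≡ 1.
Smallest exponent giving 1 is 2.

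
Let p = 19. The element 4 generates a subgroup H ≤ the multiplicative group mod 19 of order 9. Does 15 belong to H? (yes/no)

⟨4⟩ has order 9; its elements mod 19 are {1, 4, 5, 6, 7, 9, 11, 16, 17}.
15 is not in this set.

no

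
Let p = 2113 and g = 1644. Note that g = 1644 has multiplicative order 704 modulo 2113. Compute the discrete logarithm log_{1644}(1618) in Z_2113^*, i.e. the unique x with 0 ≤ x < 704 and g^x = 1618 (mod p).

91

Baby-step giant-step with m = ceil(sqrt(704)) = 27.
Baby table (1644^j mod 2113 for j=0..26):
  0:1  1:1644  2:209  3:1290  4:1421  5:1259  6:1169  7:1119
  8:1326  9:1441  10:331  11:1123  12:1563  13:164  14:1265  15:468
  16:260  17:614  18:1515  19:1546  20:1798  21:1938  22:1781  23:1459
  24:341  25:659  26:1540
Giant step factor: 1644^(-27) ≡ 1374 (mod 2113).
Scan 1618·1374^i mod 2113 for i = 0, 1, …:
  i=0: 1618   i=1: 256   i=2: 986   i=3: 331
Match at i=3, j=10: x = 3·27 + 10 = 91.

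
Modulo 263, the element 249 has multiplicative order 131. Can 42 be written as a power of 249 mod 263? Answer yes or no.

42 ∈ ⟨249⟩ iff 42^131 ≡ 1 (mod 263), since |⟨249⟩| = 131.
42^131 mod 263 = 262.
Since 262 ≠ 1, 42 does not lie in the subgroup.

no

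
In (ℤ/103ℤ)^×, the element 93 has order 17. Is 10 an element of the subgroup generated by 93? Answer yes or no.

no

10 ∈ ⟨93⟩ iff 10^17 ≡ 1 (mod 103), since |⟨93⟩| = 17.
10^17 mod 103 = 102.
Since 102 ≠ 1, 10 does not lie in the subgroup.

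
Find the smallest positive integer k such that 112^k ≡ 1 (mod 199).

99

The order of 112 must divide p − 1 = 198 = 2 · 3^2 · 11.
Divisors: 1, 2, 3, 6, 9, 11, 18, 22, 33, 66, 99, 198.
Check each in increasing order: 112^1 ≡ 112;  112^2 ≡ 7;  112^3 ≡ 187;  112^6 ≡ 144;  112^9 ≡ 63;  112^11 ≡ 43;  112^18 ≡ 188;  112^22 ≡ 58;  112^33 ≡ 106;  112^66 ≡ 92;  112^99 ≡ 1.
Smallest exponent giving 1 is 99.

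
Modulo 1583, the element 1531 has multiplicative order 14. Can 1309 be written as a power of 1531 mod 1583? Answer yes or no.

yes

⟨1531⟩ has order 14; its elements mod 1583 are {1, 52, 261, 274, 279, 462, 675, 908, 1121, 1304, 1309, 1322, 1531, 1582}.
1309 is in this set.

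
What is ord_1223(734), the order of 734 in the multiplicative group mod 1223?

1222

The order of 734 must divide p − 1 = 1222 = 2 · 13 · 47.
Divisors: 1, 2, 13, 26, 47, 94, 611, 1222.
Check each in increasing order: 734^1 ≡ 734;  734^2 ≡ 636;  734^13 ≡ 1072;  734^26 ≡ 787;  734^47 ≡ 987;  734^94 ≡ 661;  734^611 ≡ 1222;  734^1222 ≡ 1.
Smallest exponent giving 1 is 1222.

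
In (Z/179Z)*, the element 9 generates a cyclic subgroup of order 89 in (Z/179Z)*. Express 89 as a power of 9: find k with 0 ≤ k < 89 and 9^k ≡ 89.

7

Baby-step giant-step with m = ceil(sqrt(89)) = 10.
Baby table (9^j mod 179 for j=0..9):
  0:1  1:9  2:81  3:13  4:117  5:158  6:169  7:89
  8:85  9:49
Giant step factor: 9^(-10) ≡ 110 (mod 179).
Scan 89·110^i mod 179 for i = 0, 1, …:
  i=0: 89
Match at i=0, j=7: k = 0·10 + 7 = 7.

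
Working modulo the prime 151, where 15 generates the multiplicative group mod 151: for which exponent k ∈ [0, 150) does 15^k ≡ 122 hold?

Baby-step giant-step with m = ceil(sqrt(150)) = 13.
Baby table (15^j mod 151 for j=0..12):
  0:1  1:15  2:74  3:53  4:40  5:147  6:91  7:6
  8:90  9:142  10:16  11:89  12:127
Giant step factor: 15^(-13) ≡ 13 (mod 151).
Scan 122·13^i mod 151 for i = 0, 1, …:
  i=0: 122   i=1: 76   i=2: 82   i=3: 9
  i=4: 117   i=5: 11   i=6: 143   i=7: 47
  i=8: 7   i=9: 91
Match at i=9, j=6: k = 9·13 + 6 = 123.

123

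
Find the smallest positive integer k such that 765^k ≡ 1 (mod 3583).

The order of 765 must divide p − 1 = 3582 = 2 · 3^2 · 199.
Divisors: 1, 2, 3, 6, 9, 18, 199, 398, 597, 1194, 1791, 3582.
Check each in increasing order: 765^1 ≡ 765;  765^2 ≡ 1196;  765^3 ≡ 1275;  765^6 ≡ 2526;  765^9 ≡ 3116;  765^18 ≡ 3109;  765^199 ≡ 1964;  765^398 ≡ 1988;  765^597 ≡ 2545;  765^1194 ≡ 2544;  765^1791 ≡ 3582;  765^3582 ≡ 1.
Smallest exponent giving 1 is 3582.

3582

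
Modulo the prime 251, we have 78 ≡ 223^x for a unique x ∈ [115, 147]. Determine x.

131

Compute 223^115 mod 251 = 171, then multiply by 223 repeatedly:
  223^115=171  223^116=232  223^117=30  223^118=164  223^119=177
  223^120=64  223^121=216  223^122=227  223^123=170  223^124=9
  223^125=250  223^126=28  223^127=220  223^128=115  223^129=43
  223^130=51  223^131=78
Found 78 at exponent 131.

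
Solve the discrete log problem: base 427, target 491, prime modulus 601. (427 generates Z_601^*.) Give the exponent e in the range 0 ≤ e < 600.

Baby-step giant-step with m = ceil(sqrt(600)) = 25.
Baby table (427^j mod 601 for j=0..24):
  0:1  1:427  2:226  3:342  4:592  5:364  6:370  7:528
  8:81  9:330  10:276  11:56  12:473  13:35  14:521  15:97
  16:551  17:286  18:119  19:329  20:450  21:431  22:131  23:44
  24:157
Giant step factor: 427^(-25) ≡ 306 (mod 601).
Scan 491·306^i mod 601 for i = 0, 1, …:
  i=0: 491   i=1: 597   i=2: 579   i=3: 480
  i=4: 236   i=5: 96   i=6: 528
Match at i=6, j=7: e = 6·25 + 7 = 157.

157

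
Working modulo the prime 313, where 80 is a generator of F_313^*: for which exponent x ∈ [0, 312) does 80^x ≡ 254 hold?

77

Baby-step giant-step with m = ceil(sqrt(312)) = 18.
Baby table (80^j mod 313 for j=0..17):
  0:1  1:80  2:140  3:245  4:194  5:183  6:242  7:267
  8:76  9:133  10:311  11:153  12:33  13:136  14:238  15:260
  16:142  17:92
Giant step factor: 80^(-18) ≡ 35 (mod 313).
Scan 254·35^i mod 313 for i = 0, 1, …:
  i=0: 254   i=1: 126   i=2: 28   i=3: 41
  i=4: 183
Match at i=4, j=5: x = 4·18 + 5 = 77.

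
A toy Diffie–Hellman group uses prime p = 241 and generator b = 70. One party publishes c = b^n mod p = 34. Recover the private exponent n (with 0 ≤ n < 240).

Baby-step giant-step with m = ceil(sqrt(240)) = 16.
Baby table (70^j mod 241 for j=0..15):
  0:1  1:70  2:80  3:57  4:134  5:222  6:116  7:167
  8:122  9:105  10:120  11:206  12:201  13:92  14:174  15:130
Giant step factor: 70^(-16) ≡ 54 (mod 241).
Scan 34·54^i mod 241 for i = 0, 1, …:
  i=0: 34   i=1: 149   i=2: 93   i=3: 202
  i=4: 63   i=5: 28   i=6: 66   i=7: 190
  i=8: 138   i=9: 222
Match at i=9, j=5: n = 9·16 + 5 = 149.

149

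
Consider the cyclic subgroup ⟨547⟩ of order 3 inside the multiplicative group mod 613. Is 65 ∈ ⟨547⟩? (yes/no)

yes

⟨547⟩ has order 3; its elements mod 613 are {1, 65, 547}.
65 is in this set.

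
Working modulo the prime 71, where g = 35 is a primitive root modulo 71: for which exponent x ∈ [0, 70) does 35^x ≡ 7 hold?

29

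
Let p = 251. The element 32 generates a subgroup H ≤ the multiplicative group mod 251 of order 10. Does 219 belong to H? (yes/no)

yes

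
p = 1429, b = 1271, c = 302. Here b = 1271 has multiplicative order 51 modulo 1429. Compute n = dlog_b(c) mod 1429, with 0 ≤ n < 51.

29

Successive powers of 1271 modulo 1429:
  1271^0=1  1271^1=1271  1271^2=671  1271^3=1157  1271^4=106  1271^5=400
  1271^6=1105  1271^7=1177  1271^8=1233  1271^9=959  1271^10=1381  1271^11=439
  1271^12=659  1271^13=195  1271^14=628  1271^15=806  1271^16=1262  1271^17=664
  1271^18=834  1271^19=1125  1271^20=875  1271^21=363  1271^22=1235  1271^23=643
  1271^24=1294  1271^25=1324  1271^26=871  1271^27=995  1271^28=1409  1271^29=302
So 1271^29 ≡ 302 (mod 1429), giving n = 29.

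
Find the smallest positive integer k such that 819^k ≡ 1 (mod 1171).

1170

The order of 819 must divide p − 1 = 1170 = 2 · 3^2 · 5 · 13.
Divisors: 1, 2, 3, 5, 6, 9, 10, 13, 15, 18, 26, 30, 39, 45, 65, 78, 90, 117, 130, 195, 234, 390, 585, 1170.
Check each in increasing order: 819^1 ≡ 819;  819^2 ≡ 949;  819^3 ≡ 858;  819^5 ≡ 397;  819^6 ≡ 776;  819^9 ≡ 680;  819^10 ≡ 695;  819^13 ≡ 271;  819^15 ≡ 730;  819^18 ≡ 1026;  819^26 ≡ 839;  819^30 ≡ 95;  819^39 ≡ 195;  819^45 ≡ 261;  819^65 ≡ 836;  819^78 ≡ 553;  819^90 ≡ 203;  819^117 ≡ 103;  819^130 ≡ 980;  819^195 ≡ 751;  819^234 ≡ 70;  819^390 ≡ 750;  819^585 ≡ 1170;  819^1170 ≡ 1.
Smallest exponent giving 1 is 1170.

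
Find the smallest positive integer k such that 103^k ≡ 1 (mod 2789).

1394

The order of 103 must divide p − 1 = 2788 = 2^2 · 17 · 41.
Divisors: 1, 2, 4, 17, 34, 41, 68, 82, 164, 697, 1394, 2788.
Check each in increasing order: 103^1 ≡ 103;  103^2 ≡ 2242;  103^4 ≡ 786;  103^17 ≡ 720;  103^34 ≡ 2435;  103^41 ≡ 132;  103^68 ≡ 2600;  103^82 ≡ 690;  103^164 ≡ 1970;  103^697 ≡ 2788;  103^1394 ≡ 1.
Smallest exponent giving 1 is 1394.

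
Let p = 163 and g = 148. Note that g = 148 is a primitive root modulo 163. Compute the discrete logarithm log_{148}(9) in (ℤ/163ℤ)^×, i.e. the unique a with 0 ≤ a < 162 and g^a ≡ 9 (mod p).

Baby-step giant-step with m = ceil(sqrt(162)) = 13.
Baby table (148^j mod 163 for j=0..12):
  0:1  1:148  2:62  3:48  4:95  5:42  6:22  7:159
  8:60  9:78  10:134  11:109  12:158
Giant step factor: 148^(-13) ≡ 50 (mod 163).
Scan 9·50^i mod 163 for i = 0, 1, …:
  i=0: 9   i=1: 124   i=2: 6   i=3: 137
  i=4: 4   i=5: 37   i=6: 57   i=7: 79
  i=8: 38   i=9: 107   i=10: 134
Match at i=10, j=10: a = 10·13 + 10 = 140.

140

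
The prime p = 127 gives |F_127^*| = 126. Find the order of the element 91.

126

The order of 91 must divide p − 1 = 126 = 2 · 3^2 · 7.
Divisors: 1, 2, 3, 6, 7, 9, 14, 18, 21, 42, 63, 126.
Check each in increasing order: 91^1 ≡ 91;  91^2 ≡ 26;  91^3 ≡ 80;  91^6 ≡ 50;  91^7 ≡ 105;  91^9 ≡ 63;  91^14 ≡ 103;  91^18 ≡ 32;  91^21 ≡ 20;  91^42 ≡ 19;  91^63 ≡ 126;  91^126 ≡ 1.
Smallest exponent giving 1 is 126.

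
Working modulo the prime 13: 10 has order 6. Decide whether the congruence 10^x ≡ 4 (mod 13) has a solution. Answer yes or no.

yes

⟨10⟩ has order 6; its elements mod 13 are {1, 3, 4, 9, 10, 12}.
4 is in this set.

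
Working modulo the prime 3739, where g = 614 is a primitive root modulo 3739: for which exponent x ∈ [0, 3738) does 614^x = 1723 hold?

Baby-step giant-step with m = ceil(sqrt(3738)) = 62.
Baby table (614^j mod 3739 for j=0..61):
  0:1  1:614  2:3096  3:1532  4:2159  5:2020  6:2671  7:2312
  8:2487  9:1506  10:1151  11:43  12:229  13:2263  14:2313  15:3101
  16:863  17:2683  18:2202  19:2249  20:1195  21:886  22:1849  23:2369
  24:95  25:2245  26:2478  27:3458  28:3199  29:1211  30:3232  31:2778
  32:708  33:988  34:914  35:346  36:3060  37:1862  38:2873  39:2953
  40:3466  41:633  42:3545  43:532  44:1355  45:1912  46:3661  47:715
  48:1547  49:152  50:3592  51:3217  52:1046  53:2875  54:442  55:2180
  56:3697  57:385  58:833  59:2958  60:2797  61:1157
Giant step factor: 614^(-62) ≡ 2181 (mod 3739).
Scan 1723·2181^i mod 3739 for i = 0, 1, …:
  i=0: 1723   i=1: 168   i=2: 3725   i=3: 3117
  i=4: 675   i=5: 2748   i=6: 3510   i=7: 1577
  i=8: 3296   i=9: 2218     …   i=35: 585
  i=36: 886
Match at i=36, j=21: x = 36·62 + 21 = 2253.

2253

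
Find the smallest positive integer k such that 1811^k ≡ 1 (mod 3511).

The order of 1811 must divide p − 1 = 3510 = 2 · 3^3 · 5 · 13.
Divisors: 1, 2, 3, 5, 6, 9, 10, 13, 15, 18, 26, 27, 30, 39, 45, 54, 65, 78, 90, 117, 130, 135, 195, 234, 270, 351, 390, 585, 702, 1170, 1755, 3510.
Check each in increasing order: 1811^1 ≡ 1811;  1811^2 ≡ 447;  1811^3 ≡ 1987;  1811^5 ≡ 3417;  1811^6 ≡ 1805;  1811^9 ≡ 1804;  1811^10 ≡ 1814;  1811^13 ≡ 2132;  1811^15 ≡ 1523;  1811^18 ≡ 3230;  1811^26 ≡ 2190;  1811^27 ≡ 2171;  1811^30 ≡ 2269;  1811^39 ≡ 2961;  1811^45 ≡ 863;  1811^54 ≡ 1479;  1811^65 ≡ 3284;  1811^78 ≡ 554;  1811^90 ≡ 437;  1811^117 ≡ 757;  1811^130 ≡ 2375;  1811^135 ≡ 1454;  1811^195 ≡ 1569;  1811^234 ≡ 756;  1811^270 ≡ 494;  1811^351 ≡ 3510;  1811^390 ≡ 550;  1811^585 ≡ 2755;  1811^702 ≡ 1.
Smallest exponent giving 1 is 702.

702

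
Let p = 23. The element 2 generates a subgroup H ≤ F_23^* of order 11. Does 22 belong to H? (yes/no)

no

22 ∈ ⟨2⟩ iff 22^11 ≡ 1 (mod 23), since |⟨2⟩| = 11.
22^11 mod 23 = 22.
Since 22 ≠ 1, 22 does not lie in the subgroup.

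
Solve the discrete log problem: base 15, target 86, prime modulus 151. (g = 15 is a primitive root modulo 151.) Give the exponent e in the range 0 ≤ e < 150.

96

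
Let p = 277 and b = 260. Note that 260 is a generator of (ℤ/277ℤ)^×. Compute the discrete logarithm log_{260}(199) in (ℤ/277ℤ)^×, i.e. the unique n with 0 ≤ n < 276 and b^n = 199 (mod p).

59

Baby-step giant-step with m = ceil(sqrt(276)) = 17.
Baby table (260^j mod 277 for j=0..16):
  0:1  1:260  2:12  3:73  4:144  5:45  6:66  7:263
  8:238  9:109  10:86  11:200  12:201  13:184  14:196  15:269
  16:136
Giant step factor: 260^(-17) ≡ 176 (mod 277).
Scan 199·176^i mod 277 for i = 0, 1, …:
  i=0: 199   i=1: 122   i=2: 143   i=3: 238
Match at i=3, j=8: n = 3·17 + 8 = 59.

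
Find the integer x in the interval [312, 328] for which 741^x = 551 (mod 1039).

Compute 741^312 mod 1039 = 1016, then multiply by 741 repeatedly:
  741^312=1016  741^313=620  741^314=182  741^315=831  741^316=683
  741^317=110  741^318=468  741^319=801  741^320=272  741^321=1025
  741^322=16  741^323=427  741^324=551
Found 551 at exponent 324.

324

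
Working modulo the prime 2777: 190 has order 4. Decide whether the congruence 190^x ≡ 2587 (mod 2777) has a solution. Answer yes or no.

⟨190⟩ has order 4; its elements mod 2777 are {1, 190, 2587, 2776}.
2587 is in this set.

yes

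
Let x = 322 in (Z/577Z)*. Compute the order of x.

576

The order of 322 must divide p − 1 = 576 = 2^6 · 3^2.
Divisors: 1, 2, 3, 4, 6, 8, 9, 12, 16, 18, 24, 32, 36, 48, 64, 72, 96, 144, 192, 288, 576.
Check each in increasing order: 322^1 ≡ 322;  322^2 ≡ 401;  322^3 ≡ 451;  322^4 ≡ 395;  322^6 ≡ 297;  322^8 ≡ 235;  322^9 ≡ 83;  322^12 ≡ 505;  322^16 ≡ 410;  322^18 ≡ 542;  322^24 ≡ 568;  322^32 ≡ 193;  322^36 ≡ 71;  322^48 ≡ 81;  322^64 ≡ 321;  322^72 ≡ 425;  322^96 ≡ 214;  322^144 ≡ 24;  322^192 ≡ 213;  322^288 ≡ 576;  322^576 ≡ 1.
Smallest exponent giving 1 is 576.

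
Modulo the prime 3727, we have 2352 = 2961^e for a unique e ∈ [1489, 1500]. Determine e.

1493

Compute 2961^1489 mod 3727 = 1758, then multiply by 2961 repeatedly:
  2961^1489=1758  2961^1490=2546  2961^1491=2712  2961^1492=2274  2961^1493=2352
Found 2352 at exponent 1493.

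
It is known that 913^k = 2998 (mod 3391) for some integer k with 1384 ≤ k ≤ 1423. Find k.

1392

Compute 913^1384 mod 3391 = 3099, then multiply by 913 repeatedly:
  913^1384=3099  913^1385=1293  913^1386=441  913^1387=2495  913^1388=2574
  913^1389=99  913^1390=2221  913^1391=3346  913^1392=2998
Found 2998 at exponent 1392.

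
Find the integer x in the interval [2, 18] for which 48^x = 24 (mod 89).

Compute 48^2 mod 89 = 79, then multiply by 48 repeatedly:
  48^2=79  48^3=54  48^4=11  48^5=83  48^6=68
  48^7=60  48^8=32  48^9=23  48^10=36  48^11=37
  48^12=85  48^13=75  48^14=40  48^15=51  48^16=45
  48^17=24
Found 24 at exponent 17.

17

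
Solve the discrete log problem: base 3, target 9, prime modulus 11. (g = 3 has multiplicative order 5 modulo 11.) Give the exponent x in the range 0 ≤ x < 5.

2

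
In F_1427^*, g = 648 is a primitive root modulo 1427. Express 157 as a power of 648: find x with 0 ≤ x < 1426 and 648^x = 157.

Baby-step giant-step with m = ceil(sqrt(1426)) = 38.
Baby table (648^j mod 1427 for j=0..37):
  0:1  1:648  2:366  3:286  4:1245  5:505  6:457  7:747
  8:303  9:845  10:1019  11:1038  12:507  13:326  14:52  15:875
  16:481  17:602  18:525  19:574  20:932  21:315  22:59  23:1130
  24:189  25:1177  26:678  27:1255  28:1277  29:1263  30:753  31:1337
  32:187  33:1308  34:1373  35:683  36:214  37:253
Giant step factor: 648^(-38) ≡ 1232 (mod 1427).
Scan 157·1232^i mod 1427 for i = 0, 1, …:
  i=0: 157   i=1: 779   i=2: 784   i=3: 1236
  i=4: 143   i=5: 655   i=6: 705   i=7: 944
  i=8: 3   i=9: 842     …   i=18: 62
  i=19: 753
Match at i=19, j=30: x = 19·38 + 30 = 752.

752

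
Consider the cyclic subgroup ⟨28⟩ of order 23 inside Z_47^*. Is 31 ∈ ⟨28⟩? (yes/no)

31 ∈ ⟨28⟩ iff 31^23 ≡ 1 (mod 47), since |⟨28⟩| = 23.
31^23 mod 47 = 46.
Since 46 ≠ 1, 31 does not lie in the subgroup.

no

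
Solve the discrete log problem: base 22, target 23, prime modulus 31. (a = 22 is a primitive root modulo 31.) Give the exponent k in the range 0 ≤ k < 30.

21

Successive powers of 22 modulo 31:
  22^0=1  22^1=22  22^2=19  22^3=15  22^4=20  22^5=6
  22^6=8  22^7=21  22^8=28  22^9=27  22^10=5  22^11=17
  22^12=2  22^13=13  22^14=7  22^15=30  22^16=9  22^17=12
  22^18=16  22^19=11  22^20=25  22^21=23
So 22^21 ≡ 23 (mod 31), giving k = 21.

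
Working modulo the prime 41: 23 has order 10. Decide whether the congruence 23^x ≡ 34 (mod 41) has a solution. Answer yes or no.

no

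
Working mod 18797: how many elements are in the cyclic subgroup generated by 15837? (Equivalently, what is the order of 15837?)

18796

The order of 15837 must divide p − 1 = 18796 = 2^2 · 37 · 127.
Divisors: 1, 2, 4, 37, 74, 127, 148, 254, 508, 4699, 9398, 18796.
Check each in increasing order: 15837^1 ≡ 15837;  15837^2 ≡ 2198;  15837^4 ≡ 375;  15837^37 ≡ 13328;  15837^74 ≡ 3934;  15837^127 ≡ 1355;  15837^148 ≡ 6425;  15837^254 ≡ 12716;  15837^508 ≡ 4862;  15837^4699 ≡ 5190;  15837^9398 ≡ 18796;  15837^18796 ≡ 1.
Smallest exponent giving 1 is 18796.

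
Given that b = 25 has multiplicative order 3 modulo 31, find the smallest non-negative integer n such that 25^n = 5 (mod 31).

Successive powers of 25 modulo 31:
  25^0=1  25^1=25  25^2=5
So 25^2 ≡ 5 (mod 31), giving n = 2.

2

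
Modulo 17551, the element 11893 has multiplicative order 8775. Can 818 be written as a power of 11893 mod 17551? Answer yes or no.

818 ∈ ⟨11893⟩ iff 818^8775 ≡ 1 (mod 17551), since |⟨11893⟩| = 8775.
818^8775 mod 17551 = 1.
Since 1 = 1, 818 lies in the subgroup.

yes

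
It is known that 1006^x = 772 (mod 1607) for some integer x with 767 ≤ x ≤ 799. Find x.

Compute 1006^767 mod 1607 = 1385, then multiply by 1006 repeatedly:
  1006^767=1385  1006^768=41  1006^769=1071  1006^770=736  1006^771=1196
  1006^772=1140  1006^773=1049  1006^774=1102  1006^775=1389  1006^776=851
  1006^777=1182  1006^778=1519  1006^779=1464  1006^780=772
Found 772 at exponent 780.

780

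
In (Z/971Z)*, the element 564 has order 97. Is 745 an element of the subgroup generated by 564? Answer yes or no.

no

745 ∈ ⟨564⟩ iff 745^97 ≡ 1 (mod 971), since |⟨564⟩| = 97.
745^97 mod 971 = 239.
Since 239 ≠ 1, 745 does not lie in the subgroup.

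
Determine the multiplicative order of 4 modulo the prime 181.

The order of 4 must divide p − 1 = 180 = 2^2 · 3^2 · 5.
Divisors: 1, 2, 3, 4, 5, 6, 9, 10, 12, 15, 18, 20, 30, 36, 45, 60, 90, 180.
Check each in increasing order: 4^1 ≡ 4;  4^2 ≡ 16;  4^3 ≡ 64;  4^4 ≡ 75;  4^5 ≡ 119;  4^6 ≡ 114;  4^9 ≡ 56;  4^10 ≡ 43;  4^12 ≡ 145;  4^15 ≡ 49;  4^18 ≡ 59;  4^20 ≡ 39;  4^30 ≡ 48;  4^36 ≡ 42;  4^45 ≡ 180;  4^60 ≡ 132;  4^90 ≡ 1.
Smallest exponent giving 1 is 90.

90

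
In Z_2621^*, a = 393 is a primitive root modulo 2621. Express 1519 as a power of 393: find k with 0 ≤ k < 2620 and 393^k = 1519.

1907

Baby-step giant-step with m = ceil(sqrt(2620)) = 52.
Baby table (393^j mod 2621 for j=0..51):
  0:1  1:393  2:2431  3:1339  4:2027  5:2448  6:157  7:1418
  8:1622  9:543  10:1098  11:1670  12:1060  13:2462  14:417  15:1379
  16:2021  17:90  18:1297  19:1247  20:2565  21:1581  22:156  23:1025
  24:1812  25:1825  26:1692  27:1843  28:903  29:1044  30:1416  31:836
  32:923  33:1041  34:237  35:1406  36:2148  37:202  38:756  39:935
  40:515  41:578  42:1748  43:262  44:747  45:19  46:2225  47:1632
  48:1852  49:1819  50:1955  51:362
Giant step factor: 393^(-52) ≡ 111 (mod 2621).
Scan 1519·111^i mod 2621 for i = 0, 1, …:
  i=0: 1519   i=1: 865   i=2: 1659   i=3: 679
  i=4: 1981   i=5: 2348   i=6: 1149   i=7: 1731
  i=8: 808   i=9: 574     …   i=35: 1760
  i=36: 1406
Match at i=36, j=35: k = 36·52 + 35 = 1907.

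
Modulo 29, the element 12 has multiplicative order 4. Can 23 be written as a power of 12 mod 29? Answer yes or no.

⟨12⟩ has order 4; its elements mod 29 are {1, 12, 17, 28}.
23 is not in this set.

no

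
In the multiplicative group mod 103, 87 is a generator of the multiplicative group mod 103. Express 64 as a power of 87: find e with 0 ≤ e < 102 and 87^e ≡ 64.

78

Baby-step giant-step with m = ceil(sqrt(102)) = 11.
Baby table (87^j mod 103 for j=0..10):
  0:1  1:87  2:50  3:24  4:28  5:67  6:61  7:54
  8:63  9:22  10:60
Giant step factor: 87^(-11) ≡ 78 (mod 103).
Scan 64·78^i mod 103 for i = 0, 1, …:
  i=0: 64   i=1: 48   i=2: 36   i=3: 27
  i=4: 46   i=5: 86   i=6: 13   i=7: 87
Match at i=7, j=1: e = 7·11 + 1 = 78.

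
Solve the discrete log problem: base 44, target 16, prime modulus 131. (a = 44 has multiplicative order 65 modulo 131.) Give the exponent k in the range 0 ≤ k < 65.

18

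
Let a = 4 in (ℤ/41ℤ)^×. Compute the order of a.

The order of 4 must divide p − 1 = 40 = 2^3 · 5.
Divisors: 1, 2, 4, 5, 8, 10, 20, 40.
Check each in increasing order: 4^1 ≡ 4;  4^2 ≡ 16;  4^4 ≡ 10;  4^5 ≡ 40;  4^8 ≡ 18;  4^10 ≡ 1.
Smallest exponent giving 1 is 10.

10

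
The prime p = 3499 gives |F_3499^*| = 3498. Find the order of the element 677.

1166

The order of 677 must divide p − 1 = 3498 = 2 · 3 · 11 · 53.
Divisors: 1, 2, 3, 6, 11, 22, 33, 53, 66, 106, 159, 318, 583, 1166, 1749, 3498.
Check each in increasing order: 677^1 ≡ 677;  677^2 ≡ 3459;  677^3 ≡ 912;  677^6 ≡ 2481;  677^11 ≡ 1753;  677^22 ≡ 887;  677^33 ≡ 1355;  677^53 ≡ 2756;  677^66 ≡ 2549;  677^106 ≡ 2706;  677^159 ≡ 1367;  677^318 ≡ 223;  677^583 ≡ 3498;  677^1166 ≡ 1.
Smallest exponent giving 1 is 1166.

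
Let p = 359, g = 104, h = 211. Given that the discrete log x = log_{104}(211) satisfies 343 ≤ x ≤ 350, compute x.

349

Compute 104^343 mod 359 = 226, then multiply by 104 repeatedly:
  104^343=226  104^344=169  104^345=344  104^346=235  104^347=28
  104^348=40  104^349=211
Found 211 at exponent 349.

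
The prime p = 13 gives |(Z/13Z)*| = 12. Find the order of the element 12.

The order of 12 must divide p − 1 = 12 = 2^2 · 3.
Divisors: 1, 2, 3, 4, 6, 12.
Check each in increasing order: 12^1 ≡ 12;  12^2 ≡ 1.
Smallest exponent giving 1 is 2.

2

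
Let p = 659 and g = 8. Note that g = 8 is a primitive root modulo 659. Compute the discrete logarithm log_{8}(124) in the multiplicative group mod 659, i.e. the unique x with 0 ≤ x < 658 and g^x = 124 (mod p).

353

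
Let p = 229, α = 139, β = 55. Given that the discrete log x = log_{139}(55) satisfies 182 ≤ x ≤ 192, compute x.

Compute 139^182 mod 229 = 215, then multiply by 139 repeatedly:
  139^182=215  139^183=115  139^184=184  139^185=157  139^186=68
  139^187=63  139^188=55
Found 55 at exponent 188.

188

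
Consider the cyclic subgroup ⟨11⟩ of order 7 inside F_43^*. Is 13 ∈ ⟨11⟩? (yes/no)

⟨11⟩ has order 7; its elements mod 43 are {1, 4, 11, 16, 21, 35, 41}.
13 is not in this set.

no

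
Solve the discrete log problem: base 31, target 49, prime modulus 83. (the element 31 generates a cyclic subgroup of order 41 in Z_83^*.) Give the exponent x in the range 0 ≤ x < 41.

22

Baby-step giant-step with m = ceil(sqrt(41)) = 7.
Baby table (31^j mod 83 for j=0..6):
  0:1  1:31  2:48  3:77  4:63  5:44  6:36
Giant step factor: 31^(-7) ≡ 9 (mod 83).
Scan 49·9^i mod 83 for i = 0, 1, …:
  i=0: 49   i=1: 26   i=2: 68   i=3: 31
Match at i=3, j=1: x = 3·7 + 1 = 22.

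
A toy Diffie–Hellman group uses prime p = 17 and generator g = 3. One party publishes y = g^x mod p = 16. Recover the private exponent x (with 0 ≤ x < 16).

Successive powers of 3 modulo 17:
  3^0=1  3^1=3  3^2=9  3^3=10  3^4=13  3^5=5
  3^6=15  3^7=11  3^8=16
So 3^8 ≡ 16 (mod 17), giving x = 8.

8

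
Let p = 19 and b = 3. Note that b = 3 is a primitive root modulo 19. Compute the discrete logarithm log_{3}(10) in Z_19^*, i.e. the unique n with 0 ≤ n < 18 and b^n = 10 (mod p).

11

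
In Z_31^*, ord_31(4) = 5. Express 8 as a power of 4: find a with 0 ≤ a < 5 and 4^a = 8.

Successive powers of 4 modulo 31:
  4^0=1  4^1=4  4^2=16  4^3=2  4^4=8
So 4^4 ≡ 8 (mod 31), giving a = 4.

4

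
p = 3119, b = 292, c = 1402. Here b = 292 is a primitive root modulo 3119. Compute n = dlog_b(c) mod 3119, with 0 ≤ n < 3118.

502

Baby-step giant-step with m = ceil(sqrt(3118)) = 56.
Baby table (292^j mod 3119 for j=0..55):
  0:1  1:292  2:1051  3:1230  4:475  5:1464  6:185  7:997
  8:1057  9:2982  10:543  11:2606  12:3035  13:424  14:2167  15:2726
  16:647  17:1784  18:55  19:465  20:1663  21:2151  22:1173  23:2545
  24:818  25:1812  26:1993  27:1822  28:1794  29:2975  30:1618  31:1487
  32:663  33:218  34:1276  35:1431  36:3025  37:623  38:1014  39:2902
  40:2135  41:2739  42:1324  43:2971  44:450  45:402  46:1981  47:1437
  48:1658  49:691  50:2156  51:2633  52:1562  53:730  54:1068  55:3075
Giant step factor: 292^(-56) ≡ 3010 (mod 3119).
Scan 1402·3010^i mod 3119 for i = 0, 1, …:
  i=0: 1402   i=1: 13   i=2: 1702   i=3: 1622
  i=4: 985   i=5: 1800   i=6: 297   i=7: 1936
  i=8: 1068
Match at i=8, j=54: n = 8·56 + 54 = 502.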